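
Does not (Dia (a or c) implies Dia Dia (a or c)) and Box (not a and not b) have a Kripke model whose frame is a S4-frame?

1. not (Dia (a or c) implies Dia Dia (a or c)) and Box (not a and not b), w0
2. not (Dia (a or c) implies Dia Dia (a or c)), w0
3. Box (not a and not b), w0
4. Dia (a or c), w0
5. not Dia Dia (a or c), w0
6. not a and not b, w0
7. not a, w0
8. not b, w0
9. not Dia (a or c), w0
10. not (a or c), w0
11. not c, w0
12. a or c, w1
13. not a and not b, w1
14. not a, w1
15. not b, w1
16. not Dia (a or c), w1
17. not (a or c), w1
18. not c, w1
19. c, w1
Accessibility: w0Rw0, w0Rw1, w1Rw1
Branch closes: c and not c both at w1.
Every branch closes; the branch above is one of them.

Unsatisfiable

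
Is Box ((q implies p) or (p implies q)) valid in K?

Valid in K

Tableau for the negation not Box ((q implies p) or (p implies q)):
1. not Box ((q implies p) or (p implies q)), u
2. not ((q implies p) or (p implies q)), v
3. not (q implies p), v
4. not (p implies q), v
5. q, v
6. not p, v
7. p, v
8. not q, v
Accessibility: uRv
Branch closes: p and not p both at v.
Every branch of the negation's tableau closes; the branch above is one of them.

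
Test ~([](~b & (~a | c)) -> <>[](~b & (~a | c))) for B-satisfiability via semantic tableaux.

1. ~([](~b & (~a | c)) -> <>[](~b & (~a | c))), u
2. [](~b & (~a | c)), u
3. ~<>[](~b & (~a | c)), u
4. ~b & (~a | c), u
5. ~b, u
6. ~a | c, u
7. ~[](~b & (~a | c)), u
8. c, u
9. ~(~b & (~a | c)), v
10. ~b & (~a | c), v
11. ~b, v
12. ~a | c, v
13. ~[](~b & (~a | c)), v
14. ~(~a | c), v
15. a, v
16. ~c, v
17. c, v
Accessibility: uRu, uRv, vRu, vRv
Branch closes: c and ~c both at v.
(One branch shown.) All branches close.

Unsatisfiable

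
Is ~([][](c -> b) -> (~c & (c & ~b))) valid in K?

Not valid

Tableau for the negation [][](c -> b) -> (~c & (c & ~b)):
1. [][](c -> b) -> (~c & (c & ~b)), 0
2. ~[][](c -> b), 0
3. ~[](c -> b), 1
4. ~(c -> b), 2
5. c, 2
6. ~b, 2
Accessibility: 0R1, 1R2
The negation has an open branch (countermodel exists).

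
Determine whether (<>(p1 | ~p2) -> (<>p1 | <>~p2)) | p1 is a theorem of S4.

Tableau for the negation ~((<>(p1 | ~p2) -> (<>p1 | <>~p2)) | p1):
1. ~((<>(p1 | ~p2) -> (<>p1 | <>~p2)) | p1), 0
2. ~(<>(p1 | ~p2) -> (<>p1 | <>~p2)), 0   [~|-rule on 1]
3. ~p1, 0   [~|-rule on 1]
4. <>(p1 | ~p2), 0   [~->-rule on 2]
5. ~(<>p1 | <>~p2), 0   [~->-rule on 2]
6. ~<>p1, 0   [~|-rule on 5]
7. ~<>~p2, 0   [~|-rule on 5]
8. p2, 0   [~<>-rule on 7 via 0R0]
9. p1 | ~p2, 1   [<>-rule on 4: fresh world 1, 0R1]
10. ~p1, 1   [~<>-rule on 6 via 0R1]
11. p2, 1   [~<>-rule on 7 via 0R1]
12. ~p2, 1   [|-rule on 9 (branches; this branch)]
Accessibility: 0R0, 0R1, 1R1
Branch closes: p2 and ~p2 both at 1.
All branches of the negation close; one closing branch shown above.

Valid in S4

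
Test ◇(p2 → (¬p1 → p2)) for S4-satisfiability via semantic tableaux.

1. ◇(p2 → (¬p1 → p2)), 0
2. p2 → (¬p1 → p2), 1
3. ¬p1 → p2, 1
4. p2, 1
Accessibility: 0R0, 0R1, 1R1

Satisfiable (open branch found)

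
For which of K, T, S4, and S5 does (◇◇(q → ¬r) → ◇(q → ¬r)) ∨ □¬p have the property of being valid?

S4, S5

S4-tableau for the negation ¬((◇◇(q → ¬r) → ◇(q → ¬r)) ∨ □¬p):
1. ¬((◇◇(q → ¬r) → ◇(q → ¬r)) ∨ □¬p), u
2. ¬(◇◇(q → ¬r) → ◇(q → ¬r)), u
3. ¬□¬p, u
4. ◇◇(q → ¬r), u
5. ¬◇(q → ¬r), u
6. ¬(q → ¬r), u
7. q, u
8. r, u
9. p, v
10. ¬(q → ¬r), v
11. q, v
12. r, v
13. ◇(q → ¬r), w
14. ¬(q → ¬r), w
15. q, w
16. r, w
17. q → ¬r, x
18. ¬(q → ¬r), x
19. q, x
20. r, x
21. ¬r, x
Accessibility: uRu, uRv, uRw, uRx, vRv, wRw, wRx, xRx
Branch closes: r and ¬r both at x.
Every branch closes (one shown): valid in S4, hence also in S5 (every theorem of S4 is a theorem of S5).
T-tableau for the negation ¬((◇◇(q → ¬r) → ◇(q → ¬r)) ∨ □¬p):
1. ¬((◇◇(q → ¬r) → ◇(q → ¬r)) ∨ □¬p), u
2. ¬(◇◇(q → ¬r) → ◇(q → ¬r)), u
3. ¬□¬p, u
4. ◇◇(q → ¬r), u
5. ¬◇(q → ¬r), u
6. ¬(q → ¬r), u
7. q, u
8. r, u
9. p, v
10. ¬(q → ¬r), v
11. q, v
12. r, v
13. ◇(q → ¬r), w
14. ¬(q → ¬r), w
15. q, w
16. r, w
17. q → ¬r, x
18. ¬r, x
Accessibility: uRu, uRv, uRw, vRv, wRw, wRx, xRx
Complete open branch: countermodel on a T-frame, so not valid in T, nor in K (the same frame is also a K-frame).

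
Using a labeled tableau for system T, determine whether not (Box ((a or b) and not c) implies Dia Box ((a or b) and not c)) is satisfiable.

Unsatisfiable

1. not (Box ((a or b) and not c) implies Dia Box ((a or b) and not c)), u
2. Box ((a or b) and not c), u
3. not Dia Box ((a or b) and not c), u
4. (a or b) and not c, u
5. a or b, u
6. not c, u
7. not Box ((a or b) and not c), u
8. b, u
9. not ((a or b) and not c), v
10. (a or b) and not c, v
11. a or b, v
12. not c, v
13. not Box ((a or b) and not c), v
14. not (a or b), v
15. not a, v
16. not b, v
17. b, v
Accessibility: uRu, uRv, vRv
Branch closes: b and not b both at v.
All branches of the tableau close; one closing branch shown above.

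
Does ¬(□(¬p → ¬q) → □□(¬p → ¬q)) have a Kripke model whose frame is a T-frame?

1. ¬(□(¬p → ¬q) → □□(¬p → ¬q)), u
2. □(¬p → ¬q), u
3. ¬□□(¬p → ¬q), u
4. ¬p → ¬q, u
5. ¬q, u
6. ¬□(¬p → ¬q), v
7. ¬p → ¬q, v
8. ¬q, v
9. ¬(¬p → ¬q), w
10. ¬p, w
11. q, w
Accessibility: uRu, uRv, vRv, vRw, wRw

Yes, satisfiable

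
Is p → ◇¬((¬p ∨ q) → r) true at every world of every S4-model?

Tableau for the negation ¬(p → ◇¬((¬p ∨ q) → r)):
1. ¬(p → ◇¬((¬p ∨ q) → r)), 0
2. p, 0
3. ¬◇¬((¬p ∨ q) → r), 0
4. (¬p ∨ q) → r, 0
5. r, 0
Accessibility: 0R0
The negation has an open branch (countermodel exists).

Invalid (countermodel exists)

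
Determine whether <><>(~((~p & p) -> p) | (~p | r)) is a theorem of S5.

Tableau for the negation ~<><>(~((~p & p) -> p) | (~p | r)):
1. ~<><>(~((~p & p) -> p) | (~p | r)), w0
2. ~<>(~((~p & p) -> p) | (~p | r)), w0
3. ~(~((~p & p) -> p) | (~p | r)), w0
4. (~p & p) -> p, w0
5. ~(~p | r), w0
6. p, w0
7. ~r, w0
Accessibility: w0Rw0
The negation has an open branch (countermodel exists).

No, not valid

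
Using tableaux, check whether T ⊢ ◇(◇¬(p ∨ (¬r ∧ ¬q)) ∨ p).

Invalid (countermodel exists)

Tableau for the negation ¬◇(◇¬(p ∨ (¬r ∧ ¬q)) ∨ p):
1. ¬◇(◇¬(p ∨ (¬r ∧ ¬q)) ∨ p), u
2. ¬(◇¬(p ∨ (¬r ∧ ¬q)) ∨ p), u
3. ¬◇¬(p ∨ (¬r ∧ ¬q)), u
4. ¬p, u
5. p ∨ (¬r ∧ ¬q), u
6. ¬r ∧ ¬q, u
7. ¬r, u
8. ¬q, u
Accessibility: uRu
The negation has an open branch (countermodel exists).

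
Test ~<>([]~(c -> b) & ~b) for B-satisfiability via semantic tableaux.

1. ~<>([]~(c -> b) & ~b), w0
2. ~([]~(c -> b) & ~b), w0
3. b, w0
Accessibility: w0Rw0

Satisfiable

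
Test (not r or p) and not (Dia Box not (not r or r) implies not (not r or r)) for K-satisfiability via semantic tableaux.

Satisfiable (open branch found)

1. (not r or p) and not (Dia Box not (not r or r) implies not (not r or r)), w0
2. not r or p, w0
3. not (Dia Box not (not r or r) implies not (not r or r)), w0
4. Dia Box not (not r or r), w0
5. not r or r, w0
6. p, w0
7. r, w0
8. Box not (not r or r), w1
Accessibility: w0Rw1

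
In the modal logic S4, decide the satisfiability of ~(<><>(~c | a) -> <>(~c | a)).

1. ~(<><>(~c | a) -> <>(~c | a)), w0
2. <><>(~c | a), w0
3. ~<>(~c | a), w0
4. ~(~c | a), w0
5. c, w0
6. ~a, w0
7. <>(~c | a), w1
8. ~(~c | a), w1
9. c, w1
10. ~a, w1
11. ~c | a, w2
12. ~(~c | a), w2
13. c, w2
14. ~a, w2
15. a, w2
Accessibility: w0Rw0, w0Rw1, w0Rw2, w1Rw1, w1Rw2, w2Rw2
Branch closes: a and ~a both at w2.
(One branch shown.) All branches close.

Unsatisfiable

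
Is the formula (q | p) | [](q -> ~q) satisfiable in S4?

1. (q | p) | [](q -> ~q), 0
2. [](q -> ~q), 0
3. q -> ~q, 0
4. ~q, 0
Accessibility: 0R0

Yes, satisfiable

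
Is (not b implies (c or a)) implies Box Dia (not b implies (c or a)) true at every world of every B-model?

Yes, valid

Tableau for the negation not ((not b implies (c or a)) implies Box Dia (not b implies (c or a))):
1. not ((not b implies (c or a)) implies Box Dia (not b implies (c or a))), u
2. not b implies (c or a), u
3. not Box Dia (not b implies (c or a)), u
4. c or a, u
5. a, u
6. not Dia (not b implies (c or a)), v
7. not (not b implies (c or a)), u
8. not b, u
9. not (c or a), u
10. not c, u
11. not a, u
Accessibility: uRu, uRv, vRu, vRv
Branch closes: a and not a both at u.
Every branch of the negation's tableau closes; the branch above is one of them.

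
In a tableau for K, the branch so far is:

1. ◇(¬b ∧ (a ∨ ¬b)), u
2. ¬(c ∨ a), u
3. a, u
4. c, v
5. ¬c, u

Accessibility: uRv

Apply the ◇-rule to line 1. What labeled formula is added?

a fresh world w with uRw, and ¬b ∧ (a ∨ ¬b) at w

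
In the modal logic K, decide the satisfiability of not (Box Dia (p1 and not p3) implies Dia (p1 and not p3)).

Satisfiable (open branch found)

1. not (Box Dia (p1 and not p3) implies Dia (p1 and not p3)), w0
2. Box Dia (p1 and not p3), w0
3. not Dia (p1 and not p3), w0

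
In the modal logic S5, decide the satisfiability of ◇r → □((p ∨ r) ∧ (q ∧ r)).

Yes, satisfiable

1. ◇r → □((p ∨ r) ∧ (q ∧ r)), 0
2. □((p ∨ r) ∧ (q ∧ r)), 0   [→-rule on 1 (branches; this branch)]
3. (p ∨ r) ∧ (q ∧ r), 0   [□-rule on 2 via 0R0]
4. p ∨ r, 0   [∧-rule on 3]
5. q ∧ r, 0   [∧-rule on 3]
6. q, 0   [∧-rule on 5]
7. r, 0   [∧-rule on 5]
Accessibility: 0R0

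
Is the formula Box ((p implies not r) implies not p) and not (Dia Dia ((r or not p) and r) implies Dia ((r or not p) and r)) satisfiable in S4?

1. Box ((p implies not r) implies not p) and not (Dia Dia ((r or not p) and r) implies Dia ((r or not p) and r)), w0
2. Box ((p implies not r) implies not p), w0
3. not (Dia Dia ((r or not p) and r) implies Dia ((r or not p) and r)), w0
4. Dia Dia ((r or not p) and r), w0
5. not Dia ((r or not p) and r), w0
6. (p implies not r) implies not p, w0
7. not ((r or not p) and r), w0
8. not p, w0
9. not r, w0
10. Dia ((r or not p) and r), w1
11. (p implies not r) implies not p, w1
12. not ((r or not p) and r), w1
13. not p, w1
14. not r, w1
15. (r or not p) and r, w2
16. r or not p, w2
17. r, w2
18. (p implies not r) implies not p, w2
19. not ((r or not p) and r), w2
20. not (p implies not r), w2
21. p, w2
22. not (r or not p), w2
23. not r, w2
Accessibility: w0Rw0, w0Rw1, w0Rw2, w1Rw1, w1Rw2, w2Rw2
Branch closes: r and not r both at w2.
All branches of the tableau close; one closing branch shown above.

Unsatisfiable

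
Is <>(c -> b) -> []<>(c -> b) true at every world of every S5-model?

Yes, valid

Tableau for the negation ~(<>(c -> b) -> []<>(c -> b)):
1. ~(<>(c -> b) -> []<>(c -> b)), u
2. <>(c -> b), u
3. ~[]<>(c -> b), u
4. c -> b, v
5. b, v
6. ~<>(c -> b), w
7. ~(c -> b), u
8. c, u
9. ~b, u
10. ~(c -> b), v
11. c, v
12. ~b, v
Accessibility: uRu, uRv, uRw, vRu, vRv, vRw, wRu, wRv, wRw
Branch closes: b and ~b both at v.
Every branch of the negation's tableau closes; the branch above is one of them.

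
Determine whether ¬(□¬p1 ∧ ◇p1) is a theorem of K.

Valid in K

Tableau for the negation □¬p1 ∧ ◇p1:
1. □¬p1 ∧ ◇p1, u
2. □¬p1, u
3. ◇p1, u
4. p1, v
5. ¬p1, v
Accessibility: uRv
Branch closes: p1 and ¬p1 both at v.
Every branch of the negation's tableau closes; the branch above is one of them.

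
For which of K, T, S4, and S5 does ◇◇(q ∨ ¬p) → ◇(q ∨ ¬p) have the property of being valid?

T-tableau for the negation ¬(◇◇(q ∨ ¬p) → ◇(q ∨ ¬p)):
1. ¬(◇◇(q ∨ ¬p) → ◇(q ∨ ¬p)), u
2. ◇◇(q ∨ ¬p), u
3. ¬◇(q ∨ ¬p), u
4. ¬(q ∨ ¬p), u
5. ¬q, u
6. p, u
7. ◇(q ∨ ¬p), v
8. ¬(q ∨ ¬p), v
9. ¬q, v
10. p, v
11. q ∨ ¬p, w
12. ¬p, w
Accessibility: uRu, uRv, vRv, vRw, wRw
Complete open branch: countermodel on a T-frame, so not valid in T, nor in K (the same frame is also a K-frame).
S4-tableau for the negation ¬(◇◇(q ∨ ¬p) → ◇(q ∨ ¬p)):
1. ¬(◇◇(q ∨ ¬p) → ◇(q ∨ ¬p)), u
2. ◇◇(q ∨ ¬p), u
3. ¬◇(q ∨ ¬p), u
4. ¬(q ∨ ¬p), u
5. ¬q, u
6. p, u
7. ◇(q ∨ ¬p), v
8. ¬(q ∨ ¬p), v
9. ¬q, v
10. p, v
11. q ∨ ¬p, w
12. ¬(q ∨ ¬p), w
13. ¬q, w
14. p, w
15. ¬p, w
Accessibility: uRu, uRv, uRw, vRv, vRw, wRw
Branch closes: p and ¬p both at w.
Every branch closes (one shown): valid in S4, hence also in S5 (every theorem of S4 is a theorem of S5).

S4, S5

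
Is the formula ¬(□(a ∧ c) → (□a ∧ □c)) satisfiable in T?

Unsatisfiable (every branch closes)

1. ¬(□(a ∧ c) → (□a ∧ □c)), u
2. □(a ∧ c), u
3. ¬(□a ∧ □c), u
4. a ∧ c, u
5. a, u
6. c, u
7. ¬□c, u
8. ¬c, v
9. a ∧ c, v
10. a, v
11. c, v
Accessibility: uRu, uRv, vRv
Branch closes: c and ¬c both at v.
(One branch shown.) All branches close.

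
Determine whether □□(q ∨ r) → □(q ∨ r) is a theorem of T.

Tableau for the negation ¬(□□(q ∨ r) → □(q ∨ r)):
1. ¬(□□(q ∨ r) → □(q ∨ r)), u
2. □□(q ∨ r), u
3. ¬□(q ∨ r), u
4. □(q ∨ r), u
5. q ∨ r, u
6. r, u
7. ¬(q ∨ r), v
8. ¬q, v
9. ¬r, v
10. □(q ∨ r), v
11. q ∨ r, v
12. r, v
Accessibility: uRu, uRv, vRv
Branch closes: r and ¬r both at v.
All branches of the negation close; one closing branch shown above.

Valid in T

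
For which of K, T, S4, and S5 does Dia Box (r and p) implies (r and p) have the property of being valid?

S5

S4-tableau for the negation not (Dia Box (r and p) implies (r and p)):
1. not (Dia Box (r and p) implies (r and p)), 0
2. Dia Box (r and p), 0
3. not (r and p), 0
4. not p, 0
5. Box (r and p), 1
6. r and p, 1
7. r, 1
8. p, 1
Accessibility: 0R0, 0R1, 1R1
Complete open branch: countermodel on an S4-frame, so not valid in S4, nor in K, T (the same frame is also a K-frame and a T-frame).
S5-tableau for the negation not (Dia Box (r and p) implies (r and p)):
1. not (Dia Box (r and p) implies (r and p)), 0
2. Dia Box (r and p), 0
3. not (r and p), 0
4. not p, 0
5. Box (r and p), 1
6. r and p, 0
7. r, 0
8. p, 0
Accessibility: 0R0, 0R1, 1R0, 1R1
Branch closes: p and not p both at 0.
Every branch closes (one shown): valid in S5.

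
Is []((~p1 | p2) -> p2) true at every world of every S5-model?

Tableau for the negation ~[]((~p1 | p2) -> p2):
1. ~[]((~p1 | p2) -> p2), 0
2. ~((~p1 | p2) -> p2), 1
3. ~p1 | p2, 1
4. ~p2, 1
5. ~p1, 1
Accessibility: 0R0, 0R1, 1R0, 1R1
The negation has an open branch (countermodel exists).

Not valid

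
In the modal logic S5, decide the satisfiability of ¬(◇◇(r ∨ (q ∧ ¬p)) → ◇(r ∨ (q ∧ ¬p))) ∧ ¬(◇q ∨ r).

Unsatisfiable (every branch closes)

1. ¬(◇◇(r ∨ (q ∧ ¬p)) → ◇(r ∨ (q ∧ ¬p))) ∧ ¬(◇q ∨ r), 0
2. ¬(◇◇(r ∨ (q ∧ ¬p)) → ◇(r ∨ (q ∧ ¬p))), 0   [∧-rule on 1]
3. ¬(◇q ∨ r), 0   [∧-rule on 1]
4. ◇◇(r ∨ (q ∧ ¬p)), 0   [¬→-rule on 2]
5. ¬◇(r ∨ (q ∧ ¬p)), 0   [¬→-rule on 2]
6. ¬◇q, 0   [¬∨-rule on 3]
7. ¬r, 0   [¬∨-rule on 3]
8. ¬(r ∨ (q ∧ ¬p)), 0   [¬◇-rule on 5 via 0R0]
9. ¬(q ∧ ¬p), 0   [¬∨-rule on 8]
10. ¬q, 0   [¬◇-rule on 6 via 0R0]
11. p, 0   [¬∧-rule on 9 (branches; this branch)]
12. ◇(r ∨ (q ∧ ¬p)), 1   [◇-rule on 4: fresh world 1, 0R1]
13. ¬(r ∨ (q ∧ ¬p)), 1   [¬◇-rule on 5 via 0R1]
14. ¬r, 1   [¬∨-rule on 13]
15. ¬(q ∧ ¬p), 1   [¬∨-rule on 13]
16. ¬q, 1   [¬◇-rule on 6 via 0R1]
17. p, 1   [¬∧-rule on 15 (branches; this branch)]
18. r ∨ (q ∧ ¬p), 2   [◇-rule on 12: fresh world 2, 1R2]
19. ¬(r ∨ (q ∧ ¬p)), 2   [¬◇-rule on 5 via 0R2]
20. ¬r, 2   [¬∨-rule on 19]
21. ¬(q ∧ ¬p), 2   [¬∨-rule on 19]
22. ¬q, 2   [¬◇-rule on 6 via 0R2]
23. q ∧ ¬p, 2   [∨-rule on 18 (branches; this branch)]
24. q, 2   [∧-rule on 23]
25. ¬p, 2   [∧-rule on 23]
Accessibility: 0R0, 0R1, 0R2, 1R0, 1R1, 1R2, 2R0, 2R1, 2R2
Branch closes: q and ¬q both at 2.
All branches of the tableau close; one closing branch shown above.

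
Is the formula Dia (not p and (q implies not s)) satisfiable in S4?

1. Dia (not p and (q implies not s)), u
2. not p and (q implies not s), v   [Dia-rule on 1: fresh world v, uRv]
3. not p, v   [and-rule on 2]
4. q implies not s, v   [and-rule on 2]
5. not s, v   [implies-rule on 4 (branches; this branch)]
Accessibility: uRu, uRv, vRv

Satisfiable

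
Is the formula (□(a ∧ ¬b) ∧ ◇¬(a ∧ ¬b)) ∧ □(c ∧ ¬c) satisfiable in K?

Unsatisfiable (every branch closes)

1. (□(a ∧ ¬b) ∧ ◇¬(a ∧ ¬b)) ∧ □(c ∧ ¬c), w0
2. □(a ∧ ¬b) ∧ ◇¬(a ∧ ¬b), w0
3. □(c ∧ ¬c), w0
4. □(a ∧ ¬b), w0
5. ◇¬(a ∧ ¬b), w0
6. ¬(a ∧ ¬b), w1
7. c ∧ ¬c, w1
8. c, w1
9. ¬c, w1
Accessibility: w0Rw1
Branch closes: c and ¬c both at w1.
All branches of the tableau close; one closing branch shown above.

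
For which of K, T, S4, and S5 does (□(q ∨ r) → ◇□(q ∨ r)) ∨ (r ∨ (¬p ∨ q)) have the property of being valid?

T, S4, S5

K-tableau for the negation ¬((□(q ∨ r) → ◇□(q ∨ r)) ∨ (r ∨ (¬p ∨ q))):
1. ¬((□(q ∨ r) → ◇□(q ∨ r)) ∨ (r ∨ (¬p ∨ q))), w0
2. ¬(□(q ∨ r) → ◇□(q ∨ r)), w0   [¬∨-rule on 1]
3. ¬(r ∨ (¬p ∨ q)), w0   [¬∨-rule on 1]
4. □(q ∨ r), w0   [¬→-rule on 2]
5. ¬◇□(q ∨ r), w0   [¬→-rule on 2]
6. ¬r, w0   [¬∨-rule on 3]
7. ¬(¬p ∨ q), w0   [¬∨-rule on 3]
8. p, w0   [¬∨-rule on 7]
9. ¬q, w0   [¬∨-rule on 7]
Complete open branch: countermodel on a K-frame, so not valid in K.
T-tableau for the negation ¬((□(q ∨ r) → ◇□(q ∨ r)) ∨ (r ∨ (¬p ∨ q))):
1. ¬((□(q ∨ r) → ◇□(q ∨ r)) ∨ (r ∨ (¬p ∨ q))), w0
2. ¬(□(q ∨ r) → ◇□(q ∨ r)), w0   [¬∨-rule on 1]
3. ¬(r ∨ (¬p ∨ q)), w0   [¬∨-rule on 1]
4. □(q ∨ r), w0   [¬→-rule on 2]
5. ¬◇□(q ∨ r), w0   [¬→-rule on 2]
6. ¬r, w0   [¬∨-rule on 3]
7. ¬(¬p ∨ q), w0   [¬∨-rule on 3]
8. p, w0   [¬∨-rule on 7]
9. ¬q, w0   [¬∨-rule on 7]
10. q ∨ r, w0   [□-rule on 4 via w0Rw0]
11. ¬□(q ∨ r), w0   [¬◇-rule on 5 via w0Rw0]
12. r, w0   [∨-rule on 10 (branches; this branch)]
Accessibility: w0Rw0
Branch closes: r and ¬r both at w0.
Every branch closes (one shown): valid in T, hence also in S4, S5 (every theorem of T is a theorem of S4 and S5).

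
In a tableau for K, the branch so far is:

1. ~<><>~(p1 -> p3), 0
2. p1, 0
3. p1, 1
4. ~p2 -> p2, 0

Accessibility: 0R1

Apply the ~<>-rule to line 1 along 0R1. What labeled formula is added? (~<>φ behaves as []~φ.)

~<>φ behaves as []~φ: propagate the negated body to each accessible world.

~<>~(p1 -> p3), 1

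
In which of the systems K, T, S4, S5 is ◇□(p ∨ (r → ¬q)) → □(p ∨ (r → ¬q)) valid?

S5

S5-tableau for the negation ¬(◇□(p ∨ (r → ¬q)) → □(p ∨ (r → ¬q))):
1. ¬(◇□(p ∨ (r → ¬q)) → □(p ∨ (r → ¬q))), w0
2. ◇□(p ∨ (r → ¬q)), w0
3. ¬□(p ∨ (r → ¬q)), w0
4. □(p ∨ (r → ¬q)), w1
5. p ∨ (r → ¬q), w0
6. p ∨ (r → ¬q), w1
7. r → ¬q, w0
8. r → ¬q, w1
9. ¬q, w0
10. ¬q, w1
11. ¬(p ∨ (r → ¬q)), w2
12. ¬p, w2
13. ¬(r → ¬q), w2
14. r, w2
15. q, w2
16. p ∨ (r → ¬q), w2
17. r → ¬q, w2
18. ¬q, w2
Accessibility: w0Rw0, w0Rw1, w0Rw2, w1Rw0, w1Rw1, w1Rw2, w2Rw0, w2Rw1, w2Rw2
Branch closes: q and ¬q both at w2.
Every branch closes (one shown): valid in S5.
S4-tableau for the negation ¬(◇□(p ∨ (r → ¬q)) → □(p ∨ (r → ¬q))):
1. ¬(◇□(p ∨ (r → ¬q)) → □(p ∨ (r → ¬q))), w0
2. ◇□(p ∨ (r → ¬q)), w0
3. ¬□(p ∨ (r → ¬q)), w0
4. □(p ∨ (r → ¬q)), w1
5. p ∨ (r → ¬q), w1
6. r → ¬q, w1
7. ¬q, w1
8. ¬(p ∨ (r → ¬q)), w2
9. ¬p, w2
10. ¬(r → ¬q), w2
11. r, w2
12. q, w2
Accessibility: w0Rw0, w0Rw1, w0Rw2, w1Rw1, w2Rw2
Complete open branch: countermodel on an S4-frame, so not valid in S4, nor in K, T (the same frame is also a K-frame and a T-frame).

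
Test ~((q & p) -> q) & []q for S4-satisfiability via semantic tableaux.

1. ~((q & p) -> q) & []q, u
2. ~((q & p) -> q), u   [&-rule on 1]
3. []q, u   [&-rule on 1]
4. q & p, u   [~->-rule on 2]
5. ~q, u   [~->-rule on 2]
6. q, u   [&-rule on 4]
7. p, u   [&-rule on 4]
Accessibility: uRu
Branch closes: q and ~q both at u.
Every branch closes; the branch above is one of them.

Unsatisfiable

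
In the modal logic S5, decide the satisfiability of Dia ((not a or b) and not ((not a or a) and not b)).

1. Dia ((not a or b) and not ((not a or a) and not b)), w0
2. (not a or b) and not ((not a or a) and not b), w1   [Dia-rule on 1: fresh world w1, w0Rw1]
3. not a or b, w1   [and-rule on 2]
4. not ((not a or a) and not b), w1   [and-rule on 2]
5. b, w1   [or-rule on 3 (branches; this branch)]
Accessibility: w0Rw0, w0Rw1, w1Rw0, w1Rw1

Satisfiable (open branch found)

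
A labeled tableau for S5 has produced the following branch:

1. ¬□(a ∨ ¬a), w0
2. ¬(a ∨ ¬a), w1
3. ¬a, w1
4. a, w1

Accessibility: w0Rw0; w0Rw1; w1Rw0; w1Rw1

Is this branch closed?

Yes, closed

Both a and ¬a appear at w1.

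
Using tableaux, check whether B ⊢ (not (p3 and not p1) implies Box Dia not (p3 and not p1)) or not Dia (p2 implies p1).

Tableau for the negation not ((not (p3 and not p1) implies Box Dia not (p3 and not p1)) or not Dia (p2 implies p1)):
1. not ((not (p3 and not p1) implies Box Dia not (p3 and not p1)) or not Dia (p2 implies p1)), u
2. not (not (p3 and not p1) implies Box Dia not (p3 and not p1)), u   [neg-or-rule on 1]
3. Dia (p2 implies p1), u   [neg-or-rule on 1]
4. not (p3 and not p1), u   [neg-implies-rule on 2]
5. not Box Dia not (p3 and not p1), u   [neg-implies-rule on 2]
6. p1, u   [neg-and-rule on 4 (branches; this branch)]
7. p2 implies p1, v   [Dia-rule on 3: fresh world v, uRv]
8. p1, v   [implies-rule on 7 (branches; this branch)]
9. not Dia not (p3 and not p1), w   [neg-Box-rule on 5: fresh world w, uRw]
10. p3 and not p1, u   [neg-Dia-rule on 9 via wRu]
11. p3, u   [and-rule on 10]
12. not p1, u   [and-rule on 10]
Accessibility: uRu, uRv, uRw, vRu, vRv, wRu, wRw
Branch closes: p1 and not p1 both at u.
All branches of the negation close; one closing branch shown above.

Valid in B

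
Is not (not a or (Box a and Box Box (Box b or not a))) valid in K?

Tableau for the negation not a or (Box a and Box Box (Box b or not a)):
1. not a or (Box a and Box Box (Box b or not a)), w0
2. Box a and Box Box (Box b or not a), w0
3. Box a, w0
4. Box Box (Box b or not a), w0
The negation has an open branch (countermodel exists).

Not valid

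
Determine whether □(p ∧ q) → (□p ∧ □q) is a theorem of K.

Valid in K

Tableau for the negation ¬(□(p ∧ q) → (□p ∧ □q)):
1. ¬(□(p ∧ q) → (□p ∧ □q)), 0
2. □(p ∧ q), 0
3. ¬(□p ∧ □q), 0
4. ¬□q, 0
5. ¬q, 1
6. p ∧ q, 1
7. p, 1
8. q, 1
Accessibility: 0R1
Branch closes: q and ¬q both at 1.
All branches of the negation close; one closing branch shown above.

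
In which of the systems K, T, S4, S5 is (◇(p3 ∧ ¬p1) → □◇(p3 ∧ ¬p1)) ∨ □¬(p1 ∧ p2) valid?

S4-tableau for the negation ¬((◇(p3 ∧ ¬p1) → □◇(p3 ∧ ¬p1)) ∨ □¬(p1 ∧ p2)):
1. ¬((◇(p3 ∧ ¬p1) → □◇(p3 ∧ ¬p1)) ∨ □¬(p1 ∧ p2)), w0
2. ¬(◇(p3 ∧ ¬p1) → □◇(p3 ∧ ¬p1)), w0
3. ¬□¬(p1 ∧ p2), w0
4. ◇(p3 ∧ ¬p1), w0
5. ¬□◇(p3 ∧ ¬p1), w0
6. p1 ∧ p2, w1
7. p1, w1
8. p2, w1
9. p3 ∧ ¬p1, w2
10. p3, w2
11. ¬p1, w2
12. ¬◇(p3 ∧ ¬p1), w3
13. ¬(p3 ∧ ¬p1), w3
14. p1, w3
Accessibility: w0Rw0, w0Rw1, w0Rw2, w0Rw3, w1Rw1, w2Rw2, w3Rw3
Complete open branch: countermodel on an S4-frame, so not valid in S4, nor in K, T (the same frame is also a K-frame and a T-frame).
S5-tableau for the negation ¬((◇(p3 ∧ ¬p1) → □◇(p3 ∧ ¬p1)) ∨ □¬(p1 ∧ p2)):
1. ¬((◇(p3 ∧ ¬p1) → □◇(p3 ∧ ¬p1)) ∨ □¬(p1 ∧ p2)), w0
2. ¬(◇(p3 ∧ ¬p1) → □◇(p3 ∧ ¬p1)), w0
3. ¬□¬(p1 ∧ p2), w0
4. ◇(p3 ∧ ¬p1), w0
5. ¬□◇(p3 ∧ ¬p1), w0
6. p1 ∧ p2, w1
7. p1, w1
8. p2, w1
9. p3 ∧ ¬p1, w2
10. p3, w2
11. ¬p1, w2
12. ¬◇(p3 ∧ ¬p1), w3
13. ¬(p3 ∧ ¬p1), w0
14. ¬(p3 ∧ ¬p1), w1
15. ¬(p3 ∧ ¬p1), w2
16. ¬(p3 ∧ ¬p1), w3
17. p1, w0
18. p1, w2
Accessibility: w0Rw0, w0Rw1, w0Rw2, w0Rw3, w1Rw0, w1Rw1, w1Rw2, w1Rw3, w2Rw0, w2Rw1, w2Rw2, w2Rw3, w3Rw0, w3Rw1, w3Rw2, w3Rw3
Branch closes: p1 and ¬p1 both at w2.
Every branch closes (one shown): valid in S5.

S5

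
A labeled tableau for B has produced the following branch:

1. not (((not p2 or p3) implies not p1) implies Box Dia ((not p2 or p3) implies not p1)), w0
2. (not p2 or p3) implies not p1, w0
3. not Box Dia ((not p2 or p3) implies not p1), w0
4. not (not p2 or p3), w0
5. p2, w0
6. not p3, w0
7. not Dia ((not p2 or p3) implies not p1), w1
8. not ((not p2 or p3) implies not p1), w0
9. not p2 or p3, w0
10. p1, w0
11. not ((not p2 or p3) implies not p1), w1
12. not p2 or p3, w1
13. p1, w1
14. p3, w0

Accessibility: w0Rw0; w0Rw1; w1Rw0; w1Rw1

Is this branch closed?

Both p3 and not p3 appear at w0.

Closed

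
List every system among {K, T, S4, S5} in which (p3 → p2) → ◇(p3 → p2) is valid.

T, S4, S5

T-tableau for the negation ¬((p3 → p2) → ◇(p3 → p2)):
1. ¬((p3 → p2) → ◇(p3 → p2)), u
2. p3 → p2, u
3. ¬◇(p3 → p2), u
4. ¬(p3 → p2), u
5. p3, u
6. ¬p2, u
7. p2, u
Accessibility: uRu
Branch closes: p2 and ¬p2 both at u.
Every branch closes (one shown): valid in T, hence also in S4, S5 (every theorem of T is a theorem of S4 and S5).
K-tableau for the negation ¬((p3 → p2) → ◇(p3 → p2)):
1. ¬((p3 → p2) → ◇(p3 → p2)), u
2. p3 → p2, u
3. ¬◇(p3 → p2), u
4. p2, u
Complete open branch: countermodel on a K-frame, so not valid in K.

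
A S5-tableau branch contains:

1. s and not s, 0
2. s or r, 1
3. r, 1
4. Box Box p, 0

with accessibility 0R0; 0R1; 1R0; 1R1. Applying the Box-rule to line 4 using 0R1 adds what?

Box p, 1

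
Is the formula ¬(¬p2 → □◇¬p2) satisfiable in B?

No, unsatisfiable

1. ¬(¬p2 → □◇¬p2), 0
2. ¬p2, 0
3. ¬□◇¬p2, 0
4. ¬◇¬p2, 1
5. p2, 0
Accessibility: 0R0, 0R1, 1R0, 1R1
Branch closes: p2 and ¬p2 both at 0.
Every branch closes; the branch above is one of them.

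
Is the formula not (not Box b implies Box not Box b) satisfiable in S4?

Satisfiable

1. not (not Box b implies Box not Box b), 0
2. not Box b, 0
3. not Box not Box b, 0
4. not b, 1
5. Box b, 2
6. b, 2
Accessibility: 0R0, 0R1, 0R2, 1R1, 2R2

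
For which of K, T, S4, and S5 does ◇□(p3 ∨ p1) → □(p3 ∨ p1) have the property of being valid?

S5-tableau for the negation ¬(◇□(p3 ∨ p1) → □(p3 ∨ p1)):
1. ¬(◇□(p3 ∨ p1) → □(p3 ∨ p1)), w0
2. ◇□(p3 ∨ p1), w0
3. ¬□(p3 ∨ p1), w0
4. □(p3 ∨ p1), w1
5. p3 ∨ p1, w0
6. p3 ∨ p1, w1
7. p1, w0
8. p1, w1
9. ¬(p3 ∨ p1), w2
10. ¬p3, w2
11. ¬p1, w2
12. p3 ∨ p1, w2
13. p1, w2
Accessibility: w0Rw0, w0Rw1, w0Rw2, w1Rw0, w1Rw1, w1Rw2, w2Rw0, w2Rw1, w2Rw2
Branch closes: p1 and ¬p1 both at w2.
Every branch closes (one shown): valid in S5.
S4-tableau for the negation ¬(◇□(p3 ∨ p1) → □(p3 ∨ p1)):
1. ¬(◇□(p3 ∨ p1) → □(p3 ∨ p1)), w0
2. ◇□(p3 ∨ p1), w0
3. ¬□(p3 ∨ p1), w0
4. □(p3 ∨ p1), w1
5. p3 ∨ p1, w1
6. p1, w1
7. ¬(p3 ∨ p1), w2
8. ¬p3, w2
9. ¬p1, w2
Accessibility: w0Rw0, w0Rw1, w0Rw2, w1Rw1, w2Rw2
Complete open branch: countermodel on an S4-frame, so not valid in S4, nor in K, T (the same frame is also a K-frame and a T-frame).

S5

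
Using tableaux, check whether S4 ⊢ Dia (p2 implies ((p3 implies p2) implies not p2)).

Tableau for the negation not Dia (p2 implies ((p3 implies p2) implies not p2)):
1. not Dia (p2 implies ((p3 implies p2) implies not p2)), 0
2. not (p2 implies ((p3 implies p2) implies not p2)), 0
3. p2, 0
4. not ((p3 implies p2) implies not p2), 0
5. p3 implies p2, 0
Accessibility: 0R0
The negation has an open branch (countermodel exists).

Invalid (countermodel exists)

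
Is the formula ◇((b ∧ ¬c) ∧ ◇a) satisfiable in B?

1. ◇((b ∧ ¬c) ∧ ◇a), 0
2. (b ∧ ¬c) ∧ ◇a, 1
3. b ∧ ¬c, 1
4. ◇a, 1
5. b, 1
6. ¬c, 1
7. a, 2
Accessibility: 0R0, 0R1, 1R0, 1R1, 1R2, 2R1, 2R2

Satisfiable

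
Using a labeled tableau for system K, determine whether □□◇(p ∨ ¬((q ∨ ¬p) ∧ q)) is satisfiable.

Satisfiable

1. □□◇(p ∨ ¬((q ∨ ¬p) ∧ q)), w0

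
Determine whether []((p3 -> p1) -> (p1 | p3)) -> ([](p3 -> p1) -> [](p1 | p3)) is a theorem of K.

Valid

Tableau for the negation ~([]((p3 -> p1) -> (p1 | p3)) -> ([](p3 -> p1) -> [](p1 | p3))):
1. ~([]((p3 -> p1) -> (p1 | p3)) -> ([](p3 -> p1) -> [](p1 | p3))), 0
2. []((p3 -> p1) -> (p1 | p3)), 0
3. ~([](p3 -> p1) -> [](p1 | p3)), 0
4. [](p3 -> p1), 0
5. ~[](p1 | p3), 0
6. ~(p1 | p3), 1
7. ~p1, 1
8. ~p3, 1
9. (p3 -> p1) -> (p1 | p3), 1
10. p3 -> p1, 1
11. p1 | p3, 1
12. p3, 1
Accessibility: 0R1
Branch closes: p3 and ~p3 both at 1.
All branches of the negation close; one closing branch shown above.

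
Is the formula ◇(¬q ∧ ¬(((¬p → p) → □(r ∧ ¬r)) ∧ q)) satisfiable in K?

Yes, satisfiable

1. ◇(¬q ∧ ¬(((¬p → p) → □(r ∧ ¬r)) ∧ q)), u
2. ¬q ∧ ¬(((¬p → p) → □(r ∧ ¬r)) ∧ q), v
3. ¬q, v
4. ¬(((¬p → p) → □(r ∧ ¬r)) ∧ q), v
Accessibility: uRv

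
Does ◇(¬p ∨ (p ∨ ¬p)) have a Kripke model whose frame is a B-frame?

Satisfiable (open branch found)

1. ◇(¬p ∨ (p ∨ ¬p)), 0
2. ¬p ∨ (p ∨ ¬p), 1
3. p ∨ ¬p, 1
4. ¬p, 1
Accessibility: 0R0, 0R1, 1R0, 1R1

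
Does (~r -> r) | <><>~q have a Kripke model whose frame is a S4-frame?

Satisfiable (open branch found)

1. (~r -> r) | <><>~q, u
2. <><>~q, u
3. <>~q, v
4. ~q, w
Accessibility: uRu, uRv, uRw, vRv, vRw, wRw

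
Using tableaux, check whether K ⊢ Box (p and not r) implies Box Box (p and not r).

Tableau for the negation not (Box (p and not r) implies Box Box (p and not r)):
1. not (Box (p and not r) implies Box Box (p and not r)), w0
2. Box (p and not r), w0
3. not Box Box (p and not r), w0
4. not Box (p and not r), w1
5. p and not r, w1
6. p, w1
7. not r, w1
8. not (p and not r), w2
9. r, w2
Accessibility: w0Rw1, w1Rw2
The negation has an open branch (countermodel exists).

Not valid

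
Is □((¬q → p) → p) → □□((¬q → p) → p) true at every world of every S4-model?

Yes, valid

Tableau for the negation ¬(□((¬q → p) → p) → □□((¬q → p) → p)):
1. ¬(□((¬q → p) → p) → □□((¬q → p) → p)), 0
2. □((¬q → p) → p), 0
3. ¬□□((¬q → p) → p), 0
4. (¬q → p) → p, 0
5. ¬(¬q → p), 0
6. ¬q, 0
7. ¬p, 0
8. ¬□((¬q → p) → p), 1
9. (¬q → p) → p, 1
10. ¬(¬q → p), 1
11. ¬q, 1
12. ¬p, 1
13. ¬((¬q → p) → p), 2
14. ¬q → p, 2
15. ¬p, 2
16. (¬q → p) → p, 2
17. q, 2
18. ¬(¬q → p), 2
19. ¬q, 2
Accessibility: 0R0, 0R1, 0R2, 1R1, 1R2, 2R2
Branch closes: q and ¬q both at 2.
Every branch of the negation's tableau closes; the branch above is one of them.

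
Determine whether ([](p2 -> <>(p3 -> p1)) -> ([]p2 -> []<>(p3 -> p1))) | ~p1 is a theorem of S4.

Valid

Tableau for the negation ~(([](p2 -> <>(p3 -> p1)) -> ([]p2 -> []<>(p3 -> p1))) | ~p1):
1. ~(([](p2 -> <>(p3 -> p1)) -> ([]p2 -> []<>(p3 -> p1))) | ~p1), u
2. ~([](p2 -> <>(p3 -> p1)) -> ([]p2 -> []<>(p3 -> p1))), u
3. p1, u
4. [](p2 -> <>(p3 -> p1)), u
5. ~([]p2 -> []<>(p3 -> p1)), u
6. []p2, u
7. ~[]<>(p3 -> p1), u
8. p2 -> <>(p3 -> p1), u
9. p2, u
10. <>(p3 -> p1), u
11. ~<>(p3 -> p1), v
12. p2 -> <>(p3 -> p1), v
13. p2, v
14. ~(p3 -> p1), v
15. p3, v
16. ~p1, v
17. <>(p3 -> p1), v
18. p3 -> p1, w
19. p2 -> <>(p3 -> p1), w
20. p2, w
21. p1, w
22. <>(p3 -> p1), w
23. p3 -> p1, x
24. p2 -> <>(p3 -> p1), x
25. p2, x
26. ~(p3 -> p1), x
27. p3, x
28. ~p1, x
29. p1, x
Accessibility: uRu, uRv, uRw, uRx, vRv, vRx, wRw, xRx
Branch closes: p1 and ~p1 both at x.
All branches of the negation close; one closing branch shown above.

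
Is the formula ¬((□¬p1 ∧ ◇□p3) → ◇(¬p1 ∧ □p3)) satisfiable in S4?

1. ¬((□¬p1 ∧ ◇□p3) → ◇(¬p1 ∧ □p3)), u
2. □¬p1 ∧ ◇□p3, u
3. ¬◇(¬p1 ∧ □p3), u
4. □¬p1, u
5. ◇□p3, u
6. ¬(¬p1 ∧ □p3), u
7. ¬p1, u
8. ¬□p3, u
9. □p3, v
10. ¬(¬p1 ∧ □p3), v
11. ¬p1, v
12. p3, v
13. ¬□p3, v
14. ¬p3, w
15. ¬(¬p1 ∧ □p3), w
16. ¬p1, w
17. ¬□p3, w
18. ¬p3, x
19. ¬(¬p1 ∧ □p3), x
20. ¬p1, x
21. p3, x
Accessibility: uRu, uRv, uRw, uRx, vRv, vRx, wRw, xRx
Branch closes: p3 and ¬p3 both at x.
All branches of the tableau close; one closing branch shown above.

Unsatisfiable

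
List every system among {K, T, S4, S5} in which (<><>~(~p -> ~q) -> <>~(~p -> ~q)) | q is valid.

S4-tableau for the negation ~((<><>~(~p -> ~q) -> <>~(~p -> ~q)) | q):
1. ~((<><>~(~p -> ~q) -> <>~(~p -> ~q)) | q), w0
2. ~(<><>~(~p -> ~q) -> <>~(~p -> ~q)), w0
3. ~q, w0
4. <><>~(~p -> ~q), w0
5. ~<>~(~p -> ~q), w0
6. ~p -> ~q, w0
7. <>~(~p -> ~q), w1
8. ~p -> ~q, w1
9. ~q, w1
10. ~(~p -> ~q), w2
11. ~p, w2
12. q, w2
13. ~p -> ~q, w2
14. ~q, w2
Accessibility: w0Rw0, w0Rw1, w0Rw2, w1Rw1, w1Rw2, w2Rw2
Branch closes: q and ~q both at w2.
Every branch closes (one shown): valid in S4, hence also in S5 (every theorem of S4 is a theorem of S5).
T-tableau for the negation ~((<><>~(~p -> ~q) -> <>~(~p -> ~q)) | q):
1. ~((<><>~(~p -> ~q) -> <>~(~p -> ~q)) | q), w0
2. ~(<><>~(~p -> ~q) -> <>~(~p -> ~q)), w0
3. ~q, w0
4. <><>~(~p -> ~q), w0
5. ~<>~(~p -> ~q), w0
6. ~p -> ~q, w0
7. <>~(~p -> ~q), w1
8. ~p -> ~q, w1
9. ~q, w1
10. ~(~p -> ~q), w2
11. ~p, w2
12. q, w2
Accessibility: w0Rw0, w0Rw1, w1Rw1, w1Rw2, w2Rw2
Complete open branch: countermodel on a T-frame, so not valid in T, nor in K (the same frame is also a K-frame).

S4, S5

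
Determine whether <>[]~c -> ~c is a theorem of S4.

Tableau for the negation ~(<>[]~c -> ~c):
1. ~(<>[]~c -> ~c), u
2. <>[]~c, u
3. c, u
4. []~c, v
5. ~c, v
Accessibility: uRu, uRv, vRv
The negation has an open branch (countermodel exists).

No, not valid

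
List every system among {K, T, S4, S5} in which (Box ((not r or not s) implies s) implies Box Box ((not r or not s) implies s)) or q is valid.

S4-tableau for the negation not ((Box ((not r or not s) implies s) implies Box Box ((not r or not s) implies s)) or q):
1. not ((Box ((not r or not s) implies s) implies Box Box ((not r or not s) implies s)) or q), w0
2. not (Box ((not r or not s) implies s) implies Box Box ((not r or not s) implies s)), w0
3. not q, w0
4. Box ((not r or not s) implies s), w0
5. not Box Box ((not r or not s) implies s), w0
6. (not r or not s) implies s, w0
7. not (not r or not s), w0
8. r, w0
9. s, w0
10. not Box ((not r or not s) implies s), w1
11. (not r or not s) implies s, w1
12. not (not r or not s), w1
13. r, w1
14. s, w1
15. not ((not r or not s) implies s), w2
16. not r or not s, w2
17. not s, w2
18. (not r or not s) implies s, w2
19. not (not r or not s), w2
20. r, w2
21. s, w2
Accessibility: w0Rw0, w0Rw1, w0Rw2, w1Rw1, w1Rw2, w2Rw2
Branch closes: s and not s both at w2.
Every branch closes (one shown): valid in S4, hence also in S5 (every theorem of S4 is a theorem of S5).
T-tableau for the negation not ((Box ((not r or not s) implies s) implies Box Box ((not r or not s) implies s)) or q):
1. not ((Box ((not r or not s) implies s) implies Box Box ((not r or not s) implies s)) or q), w0
2. not (Box ((not r or not s) implies s) implies Box Box ((not r or not s) implies s)), w0
3. not q, w0
4. Box ((not r or not s) implies s), w0
5. not Box Box ((not r or not s) implies s), w0
6. (not r or not s) implies s, w0
7. s, w0
8. not Box ((not r or not s) implies s), w1
9. (not r or not s) implies s, w1
10. s, w1
11. not ((not r or not s) implies s), w2
12. not r or not s, w2
13. not s, w2
Accessibility: w0Rw0, w0Rw1, w1Rw1, w1Rw2, w2Rw2
Complete open branch: countermodel on a T-frame, so not valid in T, nor in K (the same frame is also a K-frame).

S4, S5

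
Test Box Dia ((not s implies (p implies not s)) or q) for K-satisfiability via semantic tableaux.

Satisfiable (open branch found)

1. Box Dia ((not s implies (p implies not s)) or q), w0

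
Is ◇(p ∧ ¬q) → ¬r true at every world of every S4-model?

Tableau for the negation ¬(◇(p ∧ ¬q) → ¬r):
1. ¬(◇(p ∧ ¬q) → ¬r), w0
2. ◇(p ∧ ¬q), w0
3. r, w0
4. p ∧ ¬q, w1
5. p, w1
6. ¬q, w1
Accessibility: w0Rw0, w0Rw1, w1Rw1
The negation has an open branch (countermodel exists).

No, not valid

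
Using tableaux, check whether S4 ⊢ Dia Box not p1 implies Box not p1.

No, not valid

Tableau for the negation not (Dia Box not p1 implies Box not p1):
1. not (Dia Box not p1 implies Box not p1), 0
2. Dia Box not p1, 0
3. not Box not p1, 0
4. Box not p1, 1
5. not p1, 1
6. p1, 2
Accessibility: 0R0, 0R1, 0R2, 1R1, 2R2
The negation has an open branch (countermodel exists).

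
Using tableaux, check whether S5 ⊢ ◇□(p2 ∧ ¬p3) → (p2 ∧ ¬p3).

Yes, valid

Tableau for the negation ¬(◇□(p2 ∧ ¬p3) → (p2 ∧ ¬p3)):
1. ¬(◇□(p2 ∧ ¬p3) → (p2 ∧ ¬p3)), u
2. ◇□(p2 ∧ ¬p3), u
3. ¬(p2 ∧ ¬p3), u
4. p3, u
5. □(p2 ∧ ¬p3), v
6. p2 ∧ ¬p3, u
7. p2, u
8. ¬p3, u
Accessibility: uRu, uRv, vRu, vRv
Branch closes: p3 and ¬p3 both at u.
Every branch of the negation's tableau closes; the branch above is one of them.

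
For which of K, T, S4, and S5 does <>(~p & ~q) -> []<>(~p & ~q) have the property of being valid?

S5

S5-tableau for the negation ~(<>(~p & ~q) -> []<>(~p & ~q)):
1. ~(<>(~p & ~q) -> []<>(~p & ~q)), 0
2. <>(~p & ~q), 0
3. ~[]<>(~p & ~q), 0
4. ~p & ~q, 1
5. ~p, 1
6. ~q, 1
7. ~<>(~p & ~q), 2
8. ~(~p & ~q), 0
9. ~(~p & ~q), 1
10. ~(~p & ~q), 2
11. q, 0
12. q, 1
Accessibility: 0R0, 0R1, 0R2, 1R0, 1R1, 1R2, 2R0, 2R1, 2R2
Branch closes: q and ~q both at 1.
Every branch closes (one shown): valid in S5.
S4-tableau for the negation ~(<>(~p & ~q) -> []<>(~p & ~q)):
1. ~(<>(~p & ~q) -> []<>(~p & ~q)), 0
2. <>(~p & ~q), 0
3. ~[]<>(~p & ~q), 0
4. ~p & ~q, 1
5. ~p, 1
6. ~q, 1
7. ~<>(~p & ~q), 2
8. ~(~p & ~q), 2
9. q, 2
Accessibility: 0R0, 0R1, 0R2, 1R1, 2R2
Complete open branch: countermodel on an S4-frame, so not valid in S4, nor in K, T (the same frame is also a K-frame and a T-frame).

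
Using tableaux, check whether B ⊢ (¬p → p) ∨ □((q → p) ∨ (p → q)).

Tableau for the negation ¬((¬p → p) ∨ □((q → p) ∨ (p → q))):
1. ¬((¬p → p) ∨ □((q → p) ∨ (p → q))), u
2. ¬(¬p → p), u
3. ¬□((q → p) ∨ (p → q)), u
4. ¬p, u
5. ¬((q → p) ∨ (p → q)), v
6. ¬(q → p), v
7. ¬(p → q), v
8. q, v
9. ¬p, v
10. p, v
11. ¬q, v
Accessibility: uRu, uRv, vRu, vRv
Branch closes: p and ¬p both at v.
All branches of the negation close; one closing branch shown above.

Valid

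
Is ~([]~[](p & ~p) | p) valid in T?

Invalid (countermodel exists)

Tableau for the negation []~[](p & ~p) | p:
1. []~[](p & ~p) | p, 0
2. p, 0
Accessibility: 0R0
The negation has an open branch (countermodel exists).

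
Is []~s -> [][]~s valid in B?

No, not valid

Tableau for the negation ~([]~s -> [][]~s):
1. ~([]~s -> [][]~s), 0
2. []~s, 0
3. ~[][]~s, 0
4. ~s, 0
5. ~[]~s, 1
6. ~s, 1
7. s, 2
Accessibility: 0R0, 0R1, 1R0, 1R1, 1R2, 2R1, 2R2
The negation has an open branch (countermodel exists).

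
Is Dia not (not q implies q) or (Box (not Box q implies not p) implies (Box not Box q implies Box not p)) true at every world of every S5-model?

Tableau for the negation not (Dia not (not q implies q) or (Box (not Box q implies not p) implies (Box not Box q implies Box not p))):
1. not (Dia not (not q implies q) or (Box (not Box q implies not p) implies (Box not Box q implies Box not p))), u
2. not Dia not (not q implies q), u
3. not (Box (not Box q implies not p) implies (Box not Box q implies Box not p)), u
4. Box (not Box q implies not p), u
5. not (Box not Box q implies Box not p), u
6. Box not Box q, u
7. not Box not p, u
8. not q implies q, u
9. not Box q implies not p, u
10. not Box q, u
11. q, u
12. Box q, u
13. p, v
14. not q implies q, v
15. not Box q implies not p, v
16. not Box q, v
17. q, v
18. Box q, v
19. not q, w
20. not q implies q, w
21. not Box q implies not p, w
22. not Box q, w
23. q, w
Accessibility: uRu, uRv, uRw, vRu, vRv, vRw, wRu, wRv, wRw
Branch closes: q and not q both at w.
All branches of the negation close; one closing branch shown above.

Yes, valid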